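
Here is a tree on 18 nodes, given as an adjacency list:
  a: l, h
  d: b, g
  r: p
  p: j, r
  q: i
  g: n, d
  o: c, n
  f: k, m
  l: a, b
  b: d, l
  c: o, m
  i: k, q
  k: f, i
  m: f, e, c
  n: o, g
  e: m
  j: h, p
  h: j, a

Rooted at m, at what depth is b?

6

Path from m to b: m → c → o → n → g → d → b, which has 6 edges.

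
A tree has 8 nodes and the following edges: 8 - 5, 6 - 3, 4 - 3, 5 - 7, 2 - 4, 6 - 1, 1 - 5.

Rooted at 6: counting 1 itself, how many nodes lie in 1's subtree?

Descendants of 1 (including itself): 1, 5, 8, 7. That's 4.

4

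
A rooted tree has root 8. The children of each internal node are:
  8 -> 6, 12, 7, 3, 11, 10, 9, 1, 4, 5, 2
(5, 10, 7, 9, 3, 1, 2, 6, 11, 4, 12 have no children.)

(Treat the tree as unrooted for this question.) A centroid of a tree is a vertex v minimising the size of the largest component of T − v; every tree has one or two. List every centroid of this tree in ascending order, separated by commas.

If 8 is removed the pieces have sizes 1, 1, 1, 1, 1, 1, 1, 1, 1, 1, 1, all ≤ ⌊12/2⌋ = 6.
Every other node leaves some component of size > 6, so the centroid is unique.

8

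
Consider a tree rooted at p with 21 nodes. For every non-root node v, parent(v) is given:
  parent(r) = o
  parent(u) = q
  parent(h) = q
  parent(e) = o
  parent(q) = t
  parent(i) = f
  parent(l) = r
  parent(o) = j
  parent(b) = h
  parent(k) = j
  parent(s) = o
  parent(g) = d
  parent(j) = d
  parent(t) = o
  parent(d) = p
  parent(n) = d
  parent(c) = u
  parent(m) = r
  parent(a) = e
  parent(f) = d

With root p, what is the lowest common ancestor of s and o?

Path s→root: s o j d p; path o→root: o j d p.
First common node: o.

o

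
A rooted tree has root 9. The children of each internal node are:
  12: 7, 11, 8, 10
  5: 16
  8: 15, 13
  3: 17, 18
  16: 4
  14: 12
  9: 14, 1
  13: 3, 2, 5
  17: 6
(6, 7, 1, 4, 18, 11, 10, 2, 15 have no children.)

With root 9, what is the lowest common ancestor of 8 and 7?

12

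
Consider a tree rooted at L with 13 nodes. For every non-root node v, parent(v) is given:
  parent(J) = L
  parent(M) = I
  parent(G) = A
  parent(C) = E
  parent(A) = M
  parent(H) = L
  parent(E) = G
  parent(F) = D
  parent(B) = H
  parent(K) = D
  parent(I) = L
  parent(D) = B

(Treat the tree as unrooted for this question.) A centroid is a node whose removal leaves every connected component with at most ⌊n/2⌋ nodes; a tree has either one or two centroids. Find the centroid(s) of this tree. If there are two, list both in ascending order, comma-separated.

Removing L splits the tree into components of sizes 6, 5, 1; the largest is 6 ≤ ⌊13/2⌋ = 6.
Every other node leaves some component of size > 6, so the centroid is unique.

L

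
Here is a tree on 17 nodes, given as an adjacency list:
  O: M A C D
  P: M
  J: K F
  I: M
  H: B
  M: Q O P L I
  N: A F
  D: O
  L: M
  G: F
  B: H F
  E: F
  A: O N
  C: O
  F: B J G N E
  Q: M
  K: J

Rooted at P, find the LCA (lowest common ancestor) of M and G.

M

Ancestors of M (toward the root): M, P.
Ancestors of G: G, F, N, A, O, M, P.
The deepest node appearing in both lists is M.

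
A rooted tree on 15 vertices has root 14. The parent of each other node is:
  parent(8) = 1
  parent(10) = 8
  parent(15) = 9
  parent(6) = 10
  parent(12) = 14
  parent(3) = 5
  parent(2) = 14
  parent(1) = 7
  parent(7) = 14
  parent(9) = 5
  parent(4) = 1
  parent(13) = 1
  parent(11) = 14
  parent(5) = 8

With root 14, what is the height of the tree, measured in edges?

15 sits deepest: 14 → 7 → 1 → 8 → 5 → 9 → 15 — 6 edges from the root.

6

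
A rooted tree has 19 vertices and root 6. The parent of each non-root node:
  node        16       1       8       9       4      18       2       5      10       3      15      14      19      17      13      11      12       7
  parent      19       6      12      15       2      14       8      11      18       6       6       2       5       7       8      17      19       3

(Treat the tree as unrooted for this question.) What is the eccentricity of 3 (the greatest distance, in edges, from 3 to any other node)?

Distances from 3 peak at 11, attained at 10.
3–7–17–11–5–19–12–8–2–14–18–10

11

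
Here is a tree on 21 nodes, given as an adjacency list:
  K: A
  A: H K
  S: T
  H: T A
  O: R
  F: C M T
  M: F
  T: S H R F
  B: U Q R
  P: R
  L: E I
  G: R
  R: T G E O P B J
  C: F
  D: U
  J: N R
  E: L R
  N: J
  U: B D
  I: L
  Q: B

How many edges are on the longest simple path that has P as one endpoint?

5

A farthest node from P is K.
The path P–R–T–H–A–K has 5 edges.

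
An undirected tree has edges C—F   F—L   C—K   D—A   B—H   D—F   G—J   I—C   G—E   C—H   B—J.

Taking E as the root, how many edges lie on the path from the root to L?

Path from E to L: E – G – J – B – H – C – F – L, which has 7 edges.

7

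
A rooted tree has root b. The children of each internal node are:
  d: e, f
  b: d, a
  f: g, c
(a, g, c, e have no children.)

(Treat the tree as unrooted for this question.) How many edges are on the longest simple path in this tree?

4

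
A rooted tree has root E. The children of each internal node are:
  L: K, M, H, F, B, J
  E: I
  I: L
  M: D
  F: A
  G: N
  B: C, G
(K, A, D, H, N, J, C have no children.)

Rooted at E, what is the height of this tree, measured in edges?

5

N sits deepest: E–I–L–B–G–N — 5 edges from the root.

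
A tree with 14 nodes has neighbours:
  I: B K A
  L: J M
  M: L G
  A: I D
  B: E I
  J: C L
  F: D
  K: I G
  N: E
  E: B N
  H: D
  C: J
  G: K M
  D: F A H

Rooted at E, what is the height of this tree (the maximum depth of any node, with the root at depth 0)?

8

C sits deepest: E → B → I → K → G → M → L → J → C — 8 edges from the root.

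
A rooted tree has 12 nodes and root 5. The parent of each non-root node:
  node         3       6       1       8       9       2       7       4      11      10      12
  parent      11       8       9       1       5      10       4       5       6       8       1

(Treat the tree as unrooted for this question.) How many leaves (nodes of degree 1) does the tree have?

4

Degree-1 nodes: 2, 3, 7, 12 — 4 of them.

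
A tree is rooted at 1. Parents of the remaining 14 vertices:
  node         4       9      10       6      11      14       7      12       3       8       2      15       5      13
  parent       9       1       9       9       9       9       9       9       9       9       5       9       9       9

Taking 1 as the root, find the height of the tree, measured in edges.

The longest root-to-leaf path is 1 → 9 → 5 → 2 (3 edges).

3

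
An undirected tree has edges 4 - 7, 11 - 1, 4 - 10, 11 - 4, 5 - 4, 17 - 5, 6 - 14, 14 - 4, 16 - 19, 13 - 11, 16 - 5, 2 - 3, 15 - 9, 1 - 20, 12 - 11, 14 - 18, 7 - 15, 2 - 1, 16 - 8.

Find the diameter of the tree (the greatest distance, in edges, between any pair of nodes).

7

BFS from 19 reaches 3 last, at distance 7; BFS from 3 confirms no node is farther.
Path: 19–16–5–4–11–1–2–3.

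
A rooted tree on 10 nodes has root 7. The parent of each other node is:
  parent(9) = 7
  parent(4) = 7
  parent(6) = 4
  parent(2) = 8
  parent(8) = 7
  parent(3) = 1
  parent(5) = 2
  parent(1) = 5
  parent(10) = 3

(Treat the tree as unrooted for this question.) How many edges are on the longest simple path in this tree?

8

BFS from 10 reaches 6 last, at distance 8; BFS from 6 confirms no node is farther.
Path: 10 – 3 – 1 – 5 – 2 – 8 – 7 – 4 – 6.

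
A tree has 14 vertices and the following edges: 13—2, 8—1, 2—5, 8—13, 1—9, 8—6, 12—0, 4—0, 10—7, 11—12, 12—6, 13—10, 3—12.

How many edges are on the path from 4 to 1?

5

Walking from 4: 4 - 0 - 12 - 6 - 8 - 1. Length 5.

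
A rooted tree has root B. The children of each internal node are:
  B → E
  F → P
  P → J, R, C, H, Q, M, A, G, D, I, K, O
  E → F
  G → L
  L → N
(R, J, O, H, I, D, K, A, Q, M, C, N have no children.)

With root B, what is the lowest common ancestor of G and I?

Ancestors of G (toward the root): G, P, F, E, B.
Ancestors of I: I, P, F, E, B.
The deepest node appearing in both lists is P.

P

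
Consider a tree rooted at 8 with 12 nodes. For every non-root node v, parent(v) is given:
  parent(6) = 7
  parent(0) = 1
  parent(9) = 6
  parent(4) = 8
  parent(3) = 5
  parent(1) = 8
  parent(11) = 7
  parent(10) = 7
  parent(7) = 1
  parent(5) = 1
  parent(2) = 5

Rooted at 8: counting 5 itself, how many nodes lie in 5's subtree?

3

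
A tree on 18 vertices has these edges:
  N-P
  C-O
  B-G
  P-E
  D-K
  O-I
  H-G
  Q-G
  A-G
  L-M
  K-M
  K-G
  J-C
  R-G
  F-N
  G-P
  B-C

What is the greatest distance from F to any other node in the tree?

7

Distances from F peak at 7, attained at I.
F – N – P – G – B – C – O – I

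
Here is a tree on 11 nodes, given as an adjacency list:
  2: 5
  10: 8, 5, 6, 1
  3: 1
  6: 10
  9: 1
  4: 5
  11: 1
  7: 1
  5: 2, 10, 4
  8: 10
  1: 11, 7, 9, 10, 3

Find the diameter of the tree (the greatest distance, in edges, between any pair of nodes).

Starting from 3, a farthest node is 2 at distance 4.
One longest path: 3–1–10–5–2.
So the diameter is 4.

4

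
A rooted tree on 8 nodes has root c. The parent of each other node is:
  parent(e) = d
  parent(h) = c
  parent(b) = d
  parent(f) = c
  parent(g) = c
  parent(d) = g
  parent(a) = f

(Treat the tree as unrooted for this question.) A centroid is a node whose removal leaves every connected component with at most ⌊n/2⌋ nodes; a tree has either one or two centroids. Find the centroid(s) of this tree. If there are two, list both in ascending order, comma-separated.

c, g

Removing g splits the tree into components of sizes 4, 3; the largest is 4 ≤ ⌊8/2⌋ = 4.
Its neighbour c also leaves a largest component of size 4, so both are centroids.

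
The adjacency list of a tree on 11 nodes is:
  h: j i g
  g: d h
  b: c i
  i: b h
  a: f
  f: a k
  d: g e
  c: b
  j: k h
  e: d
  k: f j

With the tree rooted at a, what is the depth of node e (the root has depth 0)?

Climbing from e to the root: e–d–g–h–j–k–f–a. That's 7 steps.

7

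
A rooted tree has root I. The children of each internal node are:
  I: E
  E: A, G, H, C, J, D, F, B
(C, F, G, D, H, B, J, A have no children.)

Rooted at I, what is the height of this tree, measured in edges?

The longest root-to-leaf path is I – E – B (2 edges).

2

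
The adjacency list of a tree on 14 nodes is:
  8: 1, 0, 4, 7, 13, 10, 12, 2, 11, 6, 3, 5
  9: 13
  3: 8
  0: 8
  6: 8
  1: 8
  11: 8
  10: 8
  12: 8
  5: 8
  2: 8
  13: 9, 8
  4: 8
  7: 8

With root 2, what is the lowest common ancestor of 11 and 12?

Ancestors of 11 (toward the root): 11, 8, 2.
Ancestors of 12: 12, 8, 2.
The deepest node appearing in both lists is 8.

8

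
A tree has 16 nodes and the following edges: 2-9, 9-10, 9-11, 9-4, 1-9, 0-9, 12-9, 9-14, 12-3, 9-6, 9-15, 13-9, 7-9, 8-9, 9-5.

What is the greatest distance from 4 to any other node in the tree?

3

A farthest node from 4 is 3.
The path 4-9-12-3 has 3 edges.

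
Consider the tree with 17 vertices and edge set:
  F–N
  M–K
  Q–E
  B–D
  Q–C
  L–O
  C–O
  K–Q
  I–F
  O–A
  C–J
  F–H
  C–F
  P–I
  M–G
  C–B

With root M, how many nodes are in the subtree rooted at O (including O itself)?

3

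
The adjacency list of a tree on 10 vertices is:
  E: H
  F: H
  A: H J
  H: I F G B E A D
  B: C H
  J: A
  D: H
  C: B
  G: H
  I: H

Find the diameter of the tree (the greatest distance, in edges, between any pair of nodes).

4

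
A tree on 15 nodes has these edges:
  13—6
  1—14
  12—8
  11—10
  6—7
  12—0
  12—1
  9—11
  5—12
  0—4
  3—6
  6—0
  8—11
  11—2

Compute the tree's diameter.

6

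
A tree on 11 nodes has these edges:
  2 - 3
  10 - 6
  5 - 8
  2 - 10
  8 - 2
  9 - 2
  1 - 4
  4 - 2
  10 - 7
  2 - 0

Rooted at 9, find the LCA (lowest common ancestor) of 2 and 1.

2's ancestor chain is 2, 9 and 1's is 1, 4, 2, 9; they first meet at 2.

2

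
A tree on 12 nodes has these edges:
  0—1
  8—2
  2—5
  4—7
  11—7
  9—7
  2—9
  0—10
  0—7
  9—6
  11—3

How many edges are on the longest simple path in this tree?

5

BFS from 8 reaches 1 last, at distance 5; BFS from 1 confirms no node is farther.
Path: 8–2–9–7–0–1.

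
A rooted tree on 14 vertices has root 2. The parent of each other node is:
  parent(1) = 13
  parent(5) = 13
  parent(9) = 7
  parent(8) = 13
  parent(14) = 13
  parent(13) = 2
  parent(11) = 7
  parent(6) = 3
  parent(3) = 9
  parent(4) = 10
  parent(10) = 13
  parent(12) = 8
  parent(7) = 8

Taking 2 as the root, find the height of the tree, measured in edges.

6

6 sits deepest: 2–13–8–7–9–3–6 — 6 edges from the root.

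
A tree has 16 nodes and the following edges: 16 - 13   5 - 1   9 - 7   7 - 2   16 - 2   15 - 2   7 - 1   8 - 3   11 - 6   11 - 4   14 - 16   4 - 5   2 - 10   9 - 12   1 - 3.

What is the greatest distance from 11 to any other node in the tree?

Distances from 11 peak at 7, attained at 13 (14 also at distance 7).
11-4-5-1-7-2-16-13

7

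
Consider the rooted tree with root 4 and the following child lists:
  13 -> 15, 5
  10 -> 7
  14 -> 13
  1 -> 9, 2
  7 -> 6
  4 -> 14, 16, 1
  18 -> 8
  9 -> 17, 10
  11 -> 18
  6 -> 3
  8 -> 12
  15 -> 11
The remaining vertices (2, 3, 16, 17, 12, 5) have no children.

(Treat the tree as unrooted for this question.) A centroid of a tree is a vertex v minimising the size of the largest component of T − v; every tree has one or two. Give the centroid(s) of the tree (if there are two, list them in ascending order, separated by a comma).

4

If 4 is removed the pieces have sizes 8, 8, 1, all ≤ ⌊18/2⌋ = 9.
Every other node leaves some component of size > 9, so the centroid is unique.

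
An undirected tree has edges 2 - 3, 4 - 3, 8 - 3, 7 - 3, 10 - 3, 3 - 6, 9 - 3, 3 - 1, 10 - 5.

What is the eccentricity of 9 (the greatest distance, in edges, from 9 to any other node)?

3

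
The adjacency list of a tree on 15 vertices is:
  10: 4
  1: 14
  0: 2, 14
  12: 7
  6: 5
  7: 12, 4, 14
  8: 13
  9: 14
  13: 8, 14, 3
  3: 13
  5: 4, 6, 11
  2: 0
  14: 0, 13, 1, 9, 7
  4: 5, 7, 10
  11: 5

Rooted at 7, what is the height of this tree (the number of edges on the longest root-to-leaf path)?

3

2 sits deepest: 7 → 14 → 0 → 2 — 3 edges from the root.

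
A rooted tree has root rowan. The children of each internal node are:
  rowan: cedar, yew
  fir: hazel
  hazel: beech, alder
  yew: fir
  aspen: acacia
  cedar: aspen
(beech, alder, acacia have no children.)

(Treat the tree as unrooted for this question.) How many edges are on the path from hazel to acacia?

The path is hazel–fir–yew–rowan–cedar–aspen–acacia, which has 6 edges.

6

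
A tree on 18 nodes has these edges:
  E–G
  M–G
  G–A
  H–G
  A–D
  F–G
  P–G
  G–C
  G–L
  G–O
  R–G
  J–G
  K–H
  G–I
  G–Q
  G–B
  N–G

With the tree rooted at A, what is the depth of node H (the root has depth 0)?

2

Climbing from H to the root: H → G → A. That's 2 steps.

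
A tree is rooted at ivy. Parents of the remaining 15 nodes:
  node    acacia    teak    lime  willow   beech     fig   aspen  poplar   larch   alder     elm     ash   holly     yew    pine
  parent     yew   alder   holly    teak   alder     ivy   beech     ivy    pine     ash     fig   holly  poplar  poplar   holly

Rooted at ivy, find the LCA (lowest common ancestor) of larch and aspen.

holly

Ancestors of larch (toward the root): larch, pine, holly, poplar, ivy.
Ancestors of aspen: aspen, beech, alder, ash, holly, poplar, ivy.
The deepest node appearing in both lists is holly.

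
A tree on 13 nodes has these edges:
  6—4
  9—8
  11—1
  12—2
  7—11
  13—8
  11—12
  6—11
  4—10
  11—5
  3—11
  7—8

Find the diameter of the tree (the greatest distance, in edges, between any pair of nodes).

Starting from 9, a farthest node is 10 at distance 6.
One longest path: 9 – 8 – 7 – 11 – 6 – 4 – 10.
So the diameter is 6.

6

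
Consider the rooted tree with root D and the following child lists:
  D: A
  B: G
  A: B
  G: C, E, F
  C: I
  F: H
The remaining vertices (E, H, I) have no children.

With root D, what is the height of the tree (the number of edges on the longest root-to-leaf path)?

5

A deepest node is H, reached by D-A-B-G-F-H.
That path has 5 edges, so the height is 5.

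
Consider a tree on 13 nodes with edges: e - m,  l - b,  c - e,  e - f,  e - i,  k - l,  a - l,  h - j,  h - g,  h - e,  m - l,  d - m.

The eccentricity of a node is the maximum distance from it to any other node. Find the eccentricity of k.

5

Distances from k peak at 5, attained at g (j also at distance 5).
k – l – m – e – h – g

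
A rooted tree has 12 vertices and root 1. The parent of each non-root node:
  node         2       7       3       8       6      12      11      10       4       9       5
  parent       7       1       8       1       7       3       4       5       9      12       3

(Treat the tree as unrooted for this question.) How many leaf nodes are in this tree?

Degree-1 nodes: 2, 6, 10, 11 — 4 of them.

4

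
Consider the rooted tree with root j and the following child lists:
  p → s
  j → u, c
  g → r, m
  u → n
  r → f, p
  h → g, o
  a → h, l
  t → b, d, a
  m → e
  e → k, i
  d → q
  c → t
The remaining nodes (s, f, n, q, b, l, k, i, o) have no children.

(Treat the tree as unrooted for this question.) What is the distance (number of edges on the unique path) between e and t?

5

Walking from e: e - m - g - h - a - t. Length 5.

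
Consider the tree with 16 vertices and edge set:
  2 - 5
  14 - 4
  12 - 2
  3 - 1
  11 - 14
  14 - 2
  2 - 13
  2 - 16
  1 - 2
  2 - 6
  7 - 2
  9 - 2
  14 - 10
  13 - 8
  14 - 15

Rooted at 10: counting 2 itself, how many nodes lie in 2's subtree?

11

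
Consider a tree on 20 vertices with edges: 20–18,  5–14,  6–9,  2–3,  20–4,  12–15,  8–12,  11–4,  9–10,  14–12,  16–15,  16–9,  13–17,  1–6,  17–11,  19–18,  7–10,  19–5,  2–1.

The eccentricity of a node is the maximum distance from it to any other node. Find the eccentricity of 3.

The node farthest from 3 is 13, via 3-2-1-6-9-16-15-12-14-5-19-18-20-4-11-17-13 — 16 edges.

16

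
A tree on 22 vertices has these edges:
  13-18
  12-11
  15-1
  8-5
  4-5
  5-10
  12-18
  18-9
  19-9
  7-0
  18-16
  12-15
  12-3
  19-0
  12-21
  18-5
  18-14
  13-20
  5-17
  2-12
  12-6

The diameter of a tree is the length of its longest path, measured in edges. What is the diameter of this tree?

BFS from 7 reaches 1 last, at distance 7; BFS from 1 confirms no node is farther.
Path: 7 – 0 – 19 – 9 – 18 – 12 – 15 – 1.

7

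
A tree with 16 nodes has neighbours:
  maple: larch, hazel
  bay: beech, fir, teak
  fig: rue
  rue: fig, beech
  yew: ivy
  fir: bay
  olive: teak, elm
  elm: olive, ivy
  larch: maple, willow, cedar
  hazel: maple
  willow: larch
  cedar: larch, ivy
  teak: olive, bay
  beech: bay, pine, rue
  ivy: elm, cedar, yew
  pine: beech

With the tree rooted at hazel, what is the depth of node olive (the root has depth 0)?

6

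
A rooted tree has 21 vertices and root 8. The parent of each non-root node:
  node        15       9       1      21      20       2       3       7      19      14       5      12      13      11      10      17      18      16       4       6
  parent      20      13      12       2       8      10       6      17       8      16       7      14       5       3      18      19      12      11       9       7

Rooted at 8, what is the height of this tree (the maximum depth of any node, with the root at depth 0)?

13

A deepest node is 21, reached by 8–19–17–7–6–3–11–16–14–12–18–10–2–21.
That path has 13 edges, so the height is 13.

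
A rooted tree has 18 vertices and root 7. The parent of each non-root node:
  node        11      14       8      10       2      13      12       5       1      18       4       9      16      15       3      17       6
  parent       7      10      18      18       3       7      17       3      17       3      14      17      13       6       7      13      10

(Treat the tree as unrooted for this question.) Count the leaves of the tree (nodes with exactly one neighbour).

Degree-1 nodes: 1, 2, 4, 5, 8, 9, 11, 12, 15, 16 — 10 of them.

10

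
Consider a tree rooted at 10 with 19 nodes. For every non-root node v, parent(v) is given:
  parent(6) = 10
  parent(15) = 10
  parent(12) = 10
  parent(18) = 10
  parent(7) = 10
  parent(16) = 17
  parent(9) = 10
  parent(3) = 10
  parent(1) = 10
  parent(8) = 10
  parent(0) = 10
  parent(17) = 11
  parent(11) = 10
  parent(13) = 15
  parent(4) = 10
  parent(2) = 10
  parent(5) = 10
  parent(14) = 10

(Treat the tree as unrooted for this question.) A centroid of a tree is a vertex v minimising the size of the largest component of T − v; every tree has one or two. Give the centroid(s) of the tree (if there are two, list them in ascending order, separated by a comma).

10

Removing 10 splits the tree into components of sizes 3, 2, 1, 1, 1, 1, 1, 1, 1, 1, 1, 1, 1, 1, 1; the largest is 3 ≤ ⌊19/2⌋ = 9.
No neighbour of 10 does as well, so 10 is the unique centroid.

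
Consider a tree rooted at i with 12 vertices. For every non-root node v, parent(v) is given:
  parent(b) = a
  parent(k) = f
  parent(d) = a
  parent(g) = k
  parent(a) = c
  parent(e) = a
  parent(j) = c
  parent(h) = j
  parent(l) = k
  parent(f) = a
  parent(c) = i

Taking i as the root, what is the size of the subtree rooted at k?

k's subtree: {k, l, g}, size 3.

3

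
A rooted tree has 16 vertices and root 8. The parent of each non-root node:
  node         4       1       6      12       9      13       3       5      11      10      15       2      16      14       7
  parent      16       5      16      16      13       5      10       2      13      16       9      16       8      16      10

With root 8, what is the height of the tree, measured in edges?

6

A deepest node is 15, reached by 8-16-2-5-13-9-15.
That path has 6 edges, so the height is 6.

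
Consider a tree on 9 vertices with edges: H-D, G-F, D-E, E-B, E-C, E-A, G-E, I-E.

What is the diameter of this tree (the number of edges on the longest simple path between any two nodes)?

4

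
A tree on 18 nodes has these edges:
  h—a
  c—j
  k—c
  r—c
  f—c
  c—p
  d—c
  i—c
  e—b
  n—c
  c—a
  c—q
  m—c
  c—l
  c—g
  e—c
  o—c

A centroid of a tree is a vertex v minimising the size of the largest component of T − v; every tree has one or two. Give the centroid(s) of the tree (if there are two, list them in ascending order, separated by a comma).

c

Delete c: the remaining components have sizes 2, 2, 1, 1, 1, 1, 1, 1, 1, 1, 1, 1, 1, 1, 1. Max 2 ≤ 9, so c is a centroid.
No neighbour of c does as well, so c is the unique centroid.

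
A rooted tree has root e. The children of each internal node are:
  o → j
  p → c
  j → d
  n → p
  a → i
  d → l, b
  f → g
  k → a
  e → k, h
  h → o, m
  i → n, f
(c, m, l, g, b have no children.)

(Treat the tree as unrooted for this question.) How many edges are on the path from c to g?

The path is c - p - n - i - f - g, which has 5 edges.

5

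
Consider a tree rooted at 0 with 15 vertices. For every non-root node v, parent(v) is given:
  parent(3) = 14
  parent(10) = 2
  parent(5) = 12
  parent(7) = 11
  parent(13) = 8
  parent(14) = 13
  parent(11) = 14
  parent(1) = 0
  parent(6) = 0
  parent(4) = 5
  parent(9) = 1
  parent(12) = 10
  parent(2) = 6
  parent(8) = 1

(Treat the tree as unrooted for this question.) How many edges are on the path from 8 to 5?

7

8 - 1 - 0 - 6 - 2 - 10 - 12 - 5: 7 edges.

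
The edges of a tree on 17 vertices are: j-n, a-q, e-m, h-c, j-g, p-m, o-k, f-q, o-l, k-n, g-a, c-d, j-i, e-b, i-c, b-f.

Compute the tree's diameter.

12

A longest path is l – o – k – n – j – g – a – q – f – b – e – m – p, with 12 edges.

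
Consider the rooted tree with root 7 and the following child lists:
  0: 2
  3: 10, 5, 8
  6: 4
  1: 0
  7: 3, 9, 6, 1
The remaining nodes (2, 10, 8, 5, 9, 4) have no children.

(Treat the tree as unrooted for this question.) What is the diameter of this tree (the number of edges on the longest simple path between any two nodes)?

Starting from 2, a farthest node is 8 at distance 5.
One longest path: 2 - 0 - 1 - 7 - 3 - 8.
So the diameter is 5.

5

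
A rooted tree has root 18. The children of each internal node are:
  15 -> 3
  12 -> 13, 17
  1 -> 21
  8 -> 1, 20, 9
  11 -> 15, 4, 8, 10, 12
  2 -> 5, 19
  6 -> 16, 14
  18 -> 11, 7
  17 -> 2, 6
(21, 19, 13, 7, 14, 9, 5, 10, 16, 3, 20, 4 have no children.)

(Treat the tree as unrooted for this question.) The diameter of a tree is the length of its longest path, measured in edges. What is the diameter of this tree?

7

BFS from 5 reaches 21 last, at distance 7; BFS from 21 confirms no node is farther.
Path: 5 – 2 – 17 – 12 – 11 – 8 – 1 – 21.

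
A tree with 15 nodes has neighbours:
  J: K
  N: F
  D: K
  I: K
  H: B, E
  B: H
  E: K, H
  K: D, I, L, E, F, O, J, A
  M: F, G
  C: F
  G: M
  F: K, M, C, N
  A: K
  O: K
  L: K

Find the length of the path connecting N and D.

3

Walking from N: N–F–K–D. Length 3.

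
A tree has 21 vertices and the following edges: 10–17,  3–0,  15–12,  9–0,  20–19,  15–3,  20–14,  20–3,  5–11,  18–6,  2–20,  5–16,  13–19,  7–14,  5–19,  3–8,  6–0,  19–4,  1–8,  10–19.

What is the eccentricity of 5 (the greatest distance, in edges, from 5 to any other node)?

6

Distances from 5 peak at 6, attained at 18.
5 – 19 – 20 – 3 – 0 – 6 – 18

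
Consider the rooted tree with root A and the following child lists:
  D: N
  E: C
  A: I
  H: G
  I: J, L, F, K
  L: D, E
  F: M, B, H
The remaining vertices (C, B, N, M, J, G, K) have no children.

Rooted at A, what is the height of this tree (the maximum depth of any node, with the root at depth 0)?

A deepest node is G, reached by A – I – F – H – G.
That path has 4 edges, so the height is 4.

4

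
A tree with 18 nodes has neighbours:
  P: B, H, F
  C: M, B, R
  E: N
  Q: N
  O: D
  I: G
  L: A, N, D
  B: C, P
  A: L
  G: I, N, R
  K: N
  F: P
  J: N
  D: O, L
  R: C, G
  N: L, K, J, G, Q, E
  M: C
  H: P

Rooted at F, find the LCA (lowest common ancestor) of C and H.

P

C's ancestor chain is C, B, P, F and H's is H, P, F; they first meet at P.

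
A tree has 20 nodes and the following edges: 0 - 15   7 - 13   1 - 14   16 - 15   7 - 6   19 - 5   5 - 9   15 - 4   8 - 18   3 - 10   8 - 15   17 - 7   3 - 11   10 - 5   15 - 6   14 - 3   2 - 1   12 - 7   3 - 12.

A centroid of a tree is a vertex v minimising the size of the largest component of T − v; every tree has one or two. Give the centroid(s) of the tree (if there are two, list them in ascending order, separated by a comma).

7, 12

If 7 is removed the pieces have sizes 10, 7, 1, 1, all ≤ ⌊20/2⌋ = 10.
Its neighbour 12 also leaves a largest component of size 10, so both are centroids.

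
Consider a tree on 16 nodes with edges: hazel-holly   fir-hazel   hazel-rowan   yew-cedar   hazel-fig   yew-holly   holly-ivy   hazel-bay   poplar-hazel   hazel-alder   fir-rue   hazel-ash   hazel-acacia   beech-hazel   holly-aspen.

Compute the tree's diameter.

5

BFS from cedar reaches rue last, at distance 5; BFS from rue confirms no node is farther.
Path: cedar-yew-holly-hazel-fir-rue.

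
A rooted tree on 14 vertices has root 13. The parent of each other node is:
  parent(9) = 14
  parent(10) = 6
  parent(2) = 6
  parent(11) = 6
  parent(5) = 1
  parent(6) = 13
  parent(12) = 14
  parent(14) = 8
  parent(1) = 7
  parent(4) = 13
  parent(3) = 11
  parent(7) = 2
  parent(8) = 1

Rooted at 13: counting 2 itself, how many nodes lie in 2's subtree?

8

The subtree rooted at 2 contains: 2, 7, 1, 5, 8, 14, 12, 9 — 8 nodes.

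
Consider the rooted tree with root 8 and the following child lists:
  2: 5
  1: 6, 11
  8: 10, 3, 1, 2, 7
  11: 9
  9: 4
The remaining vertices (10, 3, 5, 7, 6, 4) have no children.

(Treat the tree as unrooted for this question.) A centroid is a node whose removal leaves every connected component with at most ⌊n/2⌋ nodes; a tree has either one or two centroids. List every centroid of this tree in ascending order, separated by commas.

8

If 8 is removed the pieces have sizes 5, 2, 1, 1, 1, all ≤ ⌊11/2⌋ = 5.
Every other node leaves some component of size > 5, so the centroid is unique.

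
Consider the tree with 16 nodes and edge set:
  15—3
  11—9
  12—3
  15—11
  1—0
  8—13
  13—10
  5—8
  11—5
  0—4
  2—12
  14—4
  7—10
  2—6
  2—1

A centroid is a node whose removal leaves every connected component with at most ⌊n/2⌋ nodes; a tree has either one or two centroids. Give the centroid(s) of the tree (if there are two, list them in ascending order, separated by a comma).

If 3 is removed the pieces have sizes 8, 7, all ≤ ⌊16/2⌋ = 8.
Its neighbour 15 also leaves a largest component of size 8, so both are centroids.

3, 15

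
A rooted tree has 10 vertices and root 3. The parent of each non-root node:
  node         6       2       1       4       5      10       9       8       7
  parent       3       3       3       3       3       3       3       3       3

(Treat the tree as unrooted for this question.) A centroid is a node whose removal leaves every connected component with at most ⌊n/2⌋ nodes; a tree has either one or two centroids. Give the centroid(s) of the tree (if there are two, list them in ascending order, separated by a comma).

3

Removing 3 splits the tree into components of sizes 1, 1, 1, 1, 1, 1, 1, 1, 1; the largest is 1 ≤ ⌊10/2⌋ = 5.
Every other node leaves some component of size > 5, so the centroid is unique.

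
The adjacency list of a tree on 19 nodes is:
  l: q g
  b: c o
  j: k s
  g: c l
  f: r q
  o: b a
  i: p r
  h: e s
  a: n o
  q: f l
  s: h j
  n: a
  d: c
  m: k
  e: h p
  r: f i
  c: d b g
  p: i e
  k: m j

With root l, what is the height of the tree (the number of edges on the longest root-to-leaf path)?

A deepest node is m, reached by l – q – f – r – i – p – e – h – s – j – k – m.
That path has 11 edges, so the height is 11.

11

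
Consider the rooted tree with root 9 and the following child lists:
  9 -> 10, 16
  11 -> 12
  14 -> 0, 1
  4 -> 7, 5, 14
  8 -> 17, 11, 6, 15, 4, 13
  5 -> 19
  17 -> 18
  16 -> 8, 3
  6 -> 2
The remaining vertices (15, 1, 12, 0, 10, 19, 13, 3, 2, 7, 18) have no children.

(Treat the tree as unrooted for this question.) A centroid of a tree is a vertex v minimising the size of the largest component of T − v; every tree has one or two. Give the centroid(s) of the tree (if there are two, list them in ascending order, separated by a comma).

Delete 8: the remaining components have sizes 7, 4, 2, 2, 2, 1, 1. Max 7 ≤ 10, so 8 is a centroid.
Every other node leaves some component of size > 10, so the centroid is unique.

8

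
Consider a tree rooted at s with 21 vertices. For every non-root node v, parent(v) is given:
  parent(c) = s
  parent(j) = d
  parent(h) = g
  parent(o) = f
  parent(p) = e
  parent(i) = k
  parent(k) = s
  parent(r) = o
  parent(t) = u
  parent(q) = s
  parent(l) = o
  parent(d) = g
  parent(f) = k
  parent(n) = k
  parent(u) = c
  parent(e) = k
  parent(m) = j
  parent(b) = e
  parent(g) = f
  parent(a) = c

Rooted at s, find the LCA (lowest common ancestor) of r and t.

s

Path r→root: r o f k s; path t→root: t u c s.
First common node: s.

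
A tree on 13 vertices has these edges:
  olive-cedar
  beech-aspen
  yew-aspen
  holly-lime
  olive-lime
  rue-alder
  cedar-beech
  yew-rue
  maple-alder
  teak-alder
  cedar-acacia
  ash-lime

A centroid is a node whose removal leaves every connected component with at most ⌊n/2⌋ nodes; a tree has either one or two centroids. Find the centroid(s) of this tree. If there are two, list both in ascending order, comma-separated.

beech

Removing beech splits the tree into components of sizes 6, 6; the largest is 6 ≤ ⌊13/2⌋ = 6.
No neighbour of beech does as well, so beech is the unique centroid.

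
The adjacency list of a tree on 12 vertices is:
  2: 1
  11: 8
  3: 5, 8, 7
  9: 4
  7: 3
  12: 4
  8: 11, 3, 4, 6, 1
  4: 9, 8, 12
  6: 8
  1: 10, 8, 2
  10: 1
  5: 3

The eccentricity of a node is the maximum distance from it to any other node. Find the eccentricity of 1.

Distances from 1 peak at 3, attained at 9 (5, 12, 7 also at distance 3).
1-8-4-9

3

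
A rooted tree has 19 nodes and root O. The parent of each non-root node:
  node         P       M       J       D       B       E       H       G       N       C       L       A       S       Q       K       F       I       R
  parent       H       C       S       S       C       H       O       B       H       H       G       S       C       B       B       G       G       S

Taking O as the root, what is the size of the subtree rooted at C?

14

Descendants of C (including itself): C, B, M, S, K, Q, G, R, D, J, A, F, L, I. That's 14.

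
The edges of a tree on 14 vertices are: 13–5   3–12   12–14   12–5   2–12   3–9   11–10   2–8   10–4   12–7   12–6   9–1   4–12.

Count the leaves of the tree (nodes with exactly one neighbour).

7

The leaves are 1, 6, 7, 8, 11, 13, 14.
That is 7 leaves.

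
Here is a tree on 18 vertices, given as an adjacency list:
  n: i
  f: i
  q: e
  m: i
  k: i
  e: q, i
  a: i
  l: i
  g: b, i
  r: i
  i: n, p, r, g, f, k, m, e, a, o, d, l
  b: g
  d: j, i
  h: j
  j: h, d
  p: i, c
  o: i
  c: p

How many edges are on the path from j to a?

3

The path is j - d - i - a, which has 3 edges.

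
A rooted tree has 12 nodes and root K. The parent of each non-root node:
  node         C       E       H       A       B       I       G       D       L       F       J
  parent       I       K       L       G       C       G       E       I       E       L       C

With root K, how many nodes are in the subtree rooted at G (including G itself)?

7

G's subtree: {G, I, A, C, D, B, J}, size 7.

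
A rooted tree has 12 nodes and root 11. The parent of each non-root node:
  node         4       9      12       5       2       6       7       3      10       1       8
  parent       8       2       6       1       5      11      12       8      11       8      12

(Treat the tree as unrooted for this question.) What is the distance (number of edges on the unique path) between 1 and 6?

The path is 1 - 8 - 12 - 6, which has 3 edges.

3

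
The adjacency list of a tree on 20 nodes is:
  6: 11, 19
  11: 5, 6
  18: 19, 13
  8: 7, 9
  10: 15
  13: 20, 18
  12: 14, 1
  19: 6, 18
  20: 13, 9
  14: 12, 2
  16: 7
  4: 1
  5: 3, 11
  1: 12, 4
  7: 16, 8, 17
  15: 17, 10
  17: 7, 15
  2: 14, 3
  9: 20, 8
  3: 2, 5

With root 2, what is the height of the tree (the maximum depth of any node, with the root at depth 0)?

14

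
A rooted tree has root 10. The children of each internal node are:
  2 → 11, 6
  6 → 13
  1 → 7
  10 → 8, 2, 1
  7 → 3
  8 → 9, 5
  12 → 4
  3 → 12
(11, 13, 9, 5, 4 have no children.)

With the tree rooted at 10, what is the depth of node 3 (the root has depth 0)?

3

Path from 10 to 3: 10–1–7–3, which has 3 edges.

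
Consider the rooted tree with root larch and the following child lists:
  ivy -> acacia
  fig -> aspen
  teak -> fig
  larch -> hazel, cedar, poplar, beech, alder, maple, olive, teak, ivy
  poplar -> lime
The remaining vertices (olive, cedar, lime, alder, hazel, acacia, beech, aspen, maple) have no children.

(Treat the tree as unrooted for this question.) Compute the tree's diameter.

A longest path is aspen-fig-teak-larch-ivy-acacia, with 5 edges.

5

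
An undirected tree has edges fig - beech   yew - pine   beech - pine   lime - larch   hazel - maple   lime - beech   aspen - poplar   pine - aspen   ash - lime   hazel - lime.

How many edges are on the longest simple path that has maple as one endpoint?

6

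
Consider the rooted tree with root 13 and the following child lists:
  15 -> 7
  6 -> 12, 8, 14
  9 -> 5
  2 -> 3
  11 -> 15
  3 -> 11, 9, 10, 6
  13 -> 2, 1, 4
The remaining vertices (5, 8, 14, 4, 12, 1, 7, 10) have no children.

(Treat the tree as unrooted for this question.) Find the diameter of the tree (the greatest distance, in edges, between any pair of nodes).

6

Starting from 1, a farthest node is 7 at distance 6.
One longest path: 1–13–2–3–11–15–7.
So the diameter is 6.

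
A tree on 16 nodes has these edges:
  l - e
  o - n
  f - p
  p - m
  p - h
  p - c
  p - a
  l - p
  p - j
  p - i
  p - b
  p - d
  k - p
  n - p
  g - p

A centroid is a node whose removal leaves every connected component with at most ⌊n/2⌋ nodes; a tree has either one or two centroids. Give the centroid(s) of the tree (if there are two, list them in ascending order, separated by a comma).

p

Delete p: the remaining components have sizes 2, 2, 1, 1, 1, 1, 1, 1, 1, 1, 1, 1, 1. Max 2 ≤ 8, so p is a centroid.
No neighbour of p does as well, so p is the unique centroid.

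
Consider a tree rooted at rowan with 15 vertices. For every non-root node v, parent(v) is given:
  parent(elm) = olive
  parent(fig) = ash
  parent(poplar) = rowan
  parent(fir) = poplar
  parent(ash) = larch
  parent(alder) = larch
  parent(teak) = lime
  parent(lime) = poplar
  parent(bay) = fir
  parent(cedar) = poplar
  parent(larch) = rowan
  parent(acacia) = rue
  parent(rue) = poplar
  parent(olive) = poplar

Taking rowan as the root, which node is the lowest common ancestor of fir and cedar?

poplar

Ancestors of fir (toward the root): fir, poplar, rowan.
Ancestors of cedar: cedar, poplar, rowan.
The deepest node appearing in both lists is poplar.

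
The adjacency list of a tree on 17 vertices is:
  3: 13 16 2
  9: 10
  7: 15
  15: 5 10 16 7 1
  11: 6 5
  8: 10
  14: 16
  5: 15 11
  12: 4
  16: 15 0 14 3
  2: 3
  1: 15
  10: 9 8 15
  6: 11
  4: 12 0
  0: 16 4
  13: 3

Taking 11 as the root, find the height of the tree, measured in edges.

6

The longest root-to-leaf path is 11-5-15-16-0-4-12 (6 edges).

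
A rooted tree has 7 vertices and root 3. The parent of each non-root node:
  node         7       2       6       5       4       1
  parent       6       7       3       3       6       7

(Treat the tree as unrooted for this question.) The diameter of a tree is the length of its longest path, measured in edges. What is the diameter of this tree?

4

BFS from 1 reaches 5 last, at distance 4; BFS from 5 confirms no node is farther.
Path: 1–7–6–3–5.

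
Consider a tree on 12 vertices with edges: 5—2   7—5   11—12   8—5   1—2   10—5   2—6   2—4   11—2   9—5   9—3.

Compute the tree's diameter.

BFS from 3 reaches 12 last, at distance 5; BFS from 12 confirms no node is farther.
Path: 3 – 9 – 5 – 2 – 11 – 12.

5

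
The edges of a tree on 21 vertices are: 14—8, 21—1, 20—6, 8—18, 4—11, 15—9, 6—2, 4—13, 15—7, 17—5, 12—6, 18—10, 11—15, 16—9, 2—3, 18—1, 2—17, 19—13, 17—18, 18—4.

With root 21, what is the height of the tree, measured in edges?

7

A deepest node is 16, reached by 21 → 1 → 18 → 4 → 11 → 15 → 9 → 16.
That path has 7 edges, so the height is 7.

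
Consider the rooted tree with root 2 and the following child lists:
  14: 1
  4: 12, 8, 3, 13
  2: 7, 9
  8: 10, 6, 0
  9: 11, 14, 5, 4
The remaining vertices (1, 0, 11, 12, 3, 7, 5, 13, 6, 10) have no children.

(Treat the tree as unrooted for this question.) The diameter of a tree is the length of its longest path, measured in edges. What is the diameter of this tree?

5

Starting from 7, a farthest node is 6 at distance 5.
One longest path: 7 - 2 - 9 - 4 - 8 - 6.
So the diameter is 5.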